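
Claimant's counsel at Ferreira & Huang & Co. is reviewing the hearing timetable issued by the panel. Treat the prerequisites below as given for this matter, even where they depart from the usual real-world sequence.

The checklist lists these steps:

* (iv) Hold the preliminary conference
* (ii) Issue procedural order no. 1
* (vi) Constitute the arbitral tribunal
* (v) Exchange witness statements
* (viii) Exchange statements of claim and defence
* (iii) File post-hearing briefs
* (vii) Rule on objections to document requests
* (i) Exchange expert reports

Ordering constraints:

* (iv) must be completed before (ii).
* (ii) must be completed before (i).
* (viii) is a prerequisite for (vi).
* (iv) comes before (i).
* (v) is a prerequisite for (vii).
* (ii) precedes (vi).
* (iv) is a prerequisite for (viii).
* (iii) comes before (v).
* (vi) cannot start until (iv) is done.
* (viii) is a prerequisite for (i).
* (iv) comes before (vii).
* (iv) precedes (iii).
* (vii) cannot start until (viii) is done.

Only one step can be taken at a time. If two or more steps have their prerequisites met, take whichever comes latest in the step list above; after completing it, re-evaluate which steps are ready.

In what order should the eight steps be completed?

(iv), (iii), (viii), (v), (vii), (ii), (i), (vi)

(iv) is the only step with nothing outstanding, so it goes first.
Now (iii), (viii) and (ii) have their prerequisites met. (iii) is listed later, so (iii) next.
Now (viii), (v) and (ii) have their prerequisites met. (viii) is listed later, so (viii) next.
Ready: (v) and (ii). (v) is listed later → (v).
(vii) now also ready, so the ready set is {(vii), (ii)}; (vii) is listed later → (vii).
Next only (ii) has its prerequisites met → (ii).
Now (i) and (vi) have their prerequisites met. (i) is listed later, so (i) next.
(vi) needed (viii), (ii) and (iv), now all done → (vi).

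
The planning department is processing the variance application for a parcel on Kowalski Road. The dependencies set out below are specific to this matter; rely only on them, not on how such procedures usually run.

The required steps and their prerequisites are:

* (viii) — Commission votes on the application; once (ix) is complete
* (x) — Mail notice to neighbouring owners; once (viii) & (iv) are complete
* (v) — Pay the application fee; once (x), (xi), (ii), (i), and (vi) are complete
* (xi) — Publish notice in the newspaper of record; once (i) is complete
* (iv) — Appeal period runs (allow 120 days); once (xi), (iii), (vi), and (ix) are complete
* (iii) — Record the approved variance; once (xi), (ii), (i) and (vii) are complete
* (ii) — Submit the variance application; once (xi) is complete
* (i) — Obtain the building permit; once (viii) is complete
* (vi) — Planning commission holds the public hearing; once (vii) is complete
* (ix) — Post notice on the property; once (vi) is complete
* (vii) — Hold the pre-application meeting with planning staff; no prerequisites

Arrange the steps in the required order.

(vii), (vi), (ix), (viii), (i), (xi), (ii), (iii), (iv), (x), (v)

(vii) is the only step with nothing outstanding, so it goes first.
That leaves (vi) as the only ready step → (vi).
That leaves (ix) as the only ready step → (ix).
Next only (viii) has its prerequisites met → (viii).
(i) needed (viii), now all done → (i).
Next only (xi) has its prerequisites met → (xi).
That leaves (ii) as the only ready step → (ii).
(iii) needed (xi), (ii), (i) and (vii), now all done → (iii).
(iv) needed (xi), (iii), (vi) and (ix), now all done → (iv).
That leaves (x) as the only ready step → (x).
That leaves (v) as the only ready step → (v).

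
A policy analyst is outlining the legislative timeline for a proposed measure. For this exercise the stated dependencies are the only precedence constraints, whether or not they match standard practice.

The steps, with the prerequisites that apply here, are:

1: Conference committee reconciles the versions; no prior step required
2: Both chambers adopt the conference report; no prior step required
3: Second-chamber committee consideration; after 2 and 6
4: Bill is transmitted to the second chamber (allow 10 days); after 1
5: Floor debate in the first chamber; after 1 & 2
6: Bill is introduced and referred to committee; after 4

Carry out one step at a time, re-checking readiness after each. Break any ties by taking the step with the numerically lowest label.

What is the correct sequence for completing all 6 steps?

1 and 2 have no prerequisites; 1 has the earlier label, so 1 is first.
4 now also ready, so the ready set is {2, 4}; 2 has the earlier label → 2.
4 and 5 are both available; 4 has the earlier label → 4.
Ready: 5 and 6. 5 has the earlier label → 5.
Next only 6 has its prerequisites met → 6.
3 needed 2 and 6, now all done → 3.

1, 2, 4, 5, 6, 3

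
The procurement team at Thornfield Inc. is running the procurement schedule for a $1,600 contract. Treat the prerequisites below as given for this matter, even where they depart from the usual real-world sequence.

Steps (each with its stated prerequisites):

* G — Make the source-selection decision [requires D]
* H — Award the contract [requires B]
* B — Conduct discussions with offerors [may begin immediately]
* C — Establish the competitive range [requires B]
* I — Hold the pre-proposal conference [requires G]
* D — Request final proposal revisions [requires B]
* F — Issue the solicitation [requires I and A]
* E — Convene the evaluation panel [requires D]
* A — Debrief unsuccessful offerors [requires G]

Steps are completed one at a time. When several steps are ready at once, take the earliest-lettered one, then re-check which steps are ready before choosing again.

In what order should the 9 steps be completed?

B has no prerequisites → B first.
Now C, D and H have their prerequisites met. C has the earlier label, so C next.
Now D and H have their prerequisites met. D has the earlier label, so D next.
E and G now also ready, so the ready set is {E, G, H}; E has the earlier label → E.
G and H are both available; G has the earlier label → G.
A, H and I are all available; A has the earlier label → A.
Now H and I have their prerequisites met. H has the earlier label, so H next.
I is the only step now ready → I.
F needed A and I, now all done → F.

B, C, D, E, G, A, H, I, F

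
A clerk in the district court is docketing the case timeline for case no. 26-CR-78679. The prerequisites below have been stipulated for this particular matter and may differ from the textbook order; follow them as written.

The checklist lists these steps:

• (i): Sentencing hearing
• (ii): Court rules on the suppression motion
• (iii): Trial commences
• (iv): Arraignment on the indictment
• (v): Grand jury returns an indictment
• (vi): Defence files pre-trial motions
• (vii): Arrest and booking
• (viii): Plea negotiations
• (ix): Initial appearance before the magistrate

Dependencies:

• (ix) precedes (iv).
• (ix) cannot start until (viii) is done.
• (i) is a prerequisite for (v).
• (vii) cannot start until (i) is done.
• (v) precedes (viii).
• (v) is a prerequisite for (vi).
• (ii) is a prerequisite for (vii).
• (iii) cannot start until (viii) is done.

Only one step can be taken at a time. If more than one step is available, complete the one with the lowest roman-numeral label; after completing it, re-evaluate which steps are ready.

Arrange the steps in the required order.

(i), (ii), (v), (vi), (vii), (viii), (iii), (ix), (iv)

Nothing is required for (i) and (ii). (i) has the earlier label → (i) first.
(v) now also ready, so the ready set is {(ii), (v)}; (ii) has the earlier label → (ii).
(v) and (vii) are both available; (v) has the earlier label → (v).
(vi) and (viii) now also ready, so the ready set is {(vi), (vii), (viii)}; (vi) has the earlier label → (vi).
Ready: (vii) and (viii). (vii) has the earlier label → (vii).
That leaves (viii) as the only ready step → (viii).
Ready: (iii) and (ix). (iii) has the earlier label → (iii).
Next only (ix) has its prerequisites met → (ix).
(iv) is the only step now ready → (iv).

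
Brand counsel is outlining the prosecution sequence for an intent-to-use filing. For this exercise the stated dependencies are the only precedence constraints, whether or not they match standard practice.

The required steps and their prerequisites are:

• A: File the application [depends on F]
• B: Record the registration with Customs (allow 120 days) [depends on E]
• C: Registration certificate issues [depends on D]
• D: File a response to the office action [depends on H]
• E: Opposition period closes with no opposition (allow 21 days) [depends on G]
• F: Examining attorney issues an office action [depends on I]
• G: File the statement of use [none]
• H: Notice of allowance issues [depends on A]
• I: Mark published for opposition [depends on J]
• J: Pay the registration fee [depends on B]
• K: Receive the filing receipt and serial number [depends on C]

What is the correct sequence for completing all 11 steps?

G → E → B → J → I → F → A → H → D → C → K

Only G has no prerequisites, so it is first.
E is the only step now ready → E.
B needed E, now all done → B.
J is the only step now ready → J.
That leaves I as the only ready step → I.
F needed I, now all done → F.
Next only A has its prerequisites met → A.
H needed A, now all done → H.
Next only D has its prerequisites met → D.
C needed D, now all done → C.
K is the only step now ready → K.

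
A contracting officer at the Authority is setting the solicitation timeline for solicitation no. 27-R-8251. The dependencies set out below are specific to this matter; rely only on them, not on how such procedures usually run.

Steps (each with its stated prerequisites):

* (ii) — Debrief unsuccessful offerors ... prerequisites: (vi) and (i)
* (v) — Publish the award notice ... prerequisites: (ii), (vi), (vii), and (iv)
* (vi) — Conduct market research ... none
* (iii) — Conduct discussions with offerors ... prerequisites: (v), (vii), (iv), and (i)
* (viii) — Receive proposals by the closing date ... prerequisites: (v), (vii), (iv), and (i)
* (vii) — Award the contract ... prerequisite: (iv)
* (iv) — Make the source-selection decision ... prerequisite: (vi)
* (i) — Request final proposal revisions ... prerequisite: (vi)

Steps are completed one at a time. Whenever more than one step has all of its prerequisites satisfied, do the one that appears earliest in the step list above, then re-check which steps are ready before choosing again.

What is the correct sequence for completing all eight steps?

(vi) has no prerequisites → (vi) first.
Now (iv) and (i) have their prerequisites met. (iv) is listed earlier, so (iv) next.
(vii) and (i) are both available; (vii) is listed earlier → (vii).
(i) needed (vi), now all done → (i).
(ii) needed (vi) and (i), now all done → (ii).
That leaves (v) as the only ready step → (v).
(iii) and (viii) are both available; (iii) is listed earlier → (iii).
(viii) is the only step now ready → (viii).

(vi), (iv), (vii), (i), (ii), (v), (iii), (viii)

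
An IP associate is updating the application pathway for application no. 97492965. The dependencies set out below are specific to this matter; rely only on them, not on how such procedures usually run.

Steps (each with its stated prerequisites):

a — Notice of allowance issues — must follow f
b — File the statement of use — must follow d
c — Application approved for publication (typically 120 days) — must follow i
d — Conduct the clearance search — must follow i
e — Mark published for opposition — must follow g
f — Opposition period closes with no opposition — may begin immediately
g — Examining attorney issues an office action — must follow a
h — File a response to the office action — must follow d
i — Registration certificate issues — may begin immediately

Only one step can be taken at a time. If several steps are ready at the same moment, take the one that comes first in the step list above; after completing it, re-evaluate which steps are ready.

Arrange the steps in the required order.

f, a, g, e, i, c, d, b, h

Nothing is required for f and i. f is listed earlier → f first.
a now also ready, so the ready set is {a, i}; a is listed earlier → a.
g and i are both available; g is listed earlier → g.
Now e and i have their prerequisites met. e is listed earlier, so e next.
i is the only step now ready → i.
Now c and d have their prerequisites met. c is listed earlier, so c next.
That leaves d as the only ready step → d.
Ready: b and h. b is listed earlier → b.
Next only h has its prerequisites met → h.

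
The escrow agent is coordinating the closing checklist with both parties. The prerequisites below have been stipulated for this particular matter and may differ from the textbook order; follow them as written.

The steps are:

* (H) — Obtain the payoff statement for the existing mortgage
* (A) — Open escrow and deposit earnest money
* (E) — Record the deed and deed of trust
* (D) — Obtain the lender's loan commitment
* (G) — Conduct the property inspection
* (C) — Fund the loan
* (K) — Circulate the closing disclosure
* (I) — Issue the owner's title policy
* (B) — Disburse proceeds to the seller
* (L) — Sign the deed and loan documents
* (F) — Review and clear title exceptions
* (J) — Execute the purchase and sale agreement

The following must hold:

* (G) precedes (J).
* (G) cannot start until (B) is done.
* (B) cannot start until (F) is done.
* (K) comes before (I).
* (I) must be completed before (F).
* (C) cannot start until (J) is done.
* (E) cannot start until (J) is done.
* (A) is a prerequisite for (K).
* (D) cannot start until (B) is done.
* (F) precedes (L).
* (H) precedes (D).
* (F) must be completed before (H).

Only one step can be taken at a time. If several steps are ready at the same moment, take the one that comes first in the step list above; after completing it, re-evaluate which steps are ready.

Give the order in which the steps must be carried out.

Only (A) has no prerequisites, so it is first.
(K) is the only step now ready → (K).
(I) needed (K), now all done → (I).
(F) needed (I), now all done → (F).
(H), (B) and (L) are all available; (H) is listed earlier → (H).
Now (B) and (L) have their prerequisites met. (B) is listed earlier, so (B) next.
(D), (G) and (L) are all available; (D) is listed earlier → (D).
Now (G) and (L) have their prerequisites met. (G) is listed earlier, so (G) next.
Now (L) and (J) have their prerequisites met. (L) is listed earlier, so (L) next.
That leaves (J) as the only ready step → (J).
Now (E) and (C) have their prerequisites met. (E) is listed earlier, so (E) next.
(C) is the only step now ready → (C).

(A), (K), (I), (F), (H), (B), (D), (G), (L), (J), (E), (C)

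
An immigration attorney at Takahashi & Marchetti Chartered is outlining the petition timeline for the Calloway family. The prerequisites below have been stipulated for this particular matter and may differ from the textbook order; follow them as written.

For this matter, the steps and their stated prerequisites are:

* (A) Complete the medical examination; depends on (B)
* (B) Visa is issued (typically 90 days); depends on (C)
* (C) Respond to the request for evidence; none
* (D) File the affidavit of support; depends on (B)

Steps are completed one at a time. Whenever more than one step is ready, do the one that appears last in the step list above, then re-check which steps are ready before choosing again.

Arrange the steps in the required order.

(C), (B), (D), (A)

(C) is the only step with nothing outstanding, so it goes first.
(B) needed (C), now all done → (B).
Ready: (D) and (A). (D) is listed later → (D).
(A) needed (B), now all done → (A).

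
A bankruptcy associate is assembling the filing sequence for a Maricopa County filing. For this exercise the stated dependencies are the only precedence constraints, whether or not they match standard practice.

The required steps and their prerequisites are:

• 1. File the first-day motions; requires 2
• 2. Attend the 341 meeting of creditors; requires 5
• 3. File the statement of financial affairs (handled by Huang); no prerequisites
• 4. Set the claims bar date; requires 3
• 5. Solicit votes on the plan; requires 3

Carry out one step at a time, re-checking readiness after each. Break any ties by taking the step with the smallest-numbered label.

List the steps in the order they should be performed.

Only 3 has no prerequisites, so it is first.
Ready: 4 and 5. 4 has the earlier label → 4.
Next only 5 has its prerequisites met → 5.
2 needed 5, now all done → 2.
Next only 1 has its prerequisites met → 1.

3, 4, 5, 2, 1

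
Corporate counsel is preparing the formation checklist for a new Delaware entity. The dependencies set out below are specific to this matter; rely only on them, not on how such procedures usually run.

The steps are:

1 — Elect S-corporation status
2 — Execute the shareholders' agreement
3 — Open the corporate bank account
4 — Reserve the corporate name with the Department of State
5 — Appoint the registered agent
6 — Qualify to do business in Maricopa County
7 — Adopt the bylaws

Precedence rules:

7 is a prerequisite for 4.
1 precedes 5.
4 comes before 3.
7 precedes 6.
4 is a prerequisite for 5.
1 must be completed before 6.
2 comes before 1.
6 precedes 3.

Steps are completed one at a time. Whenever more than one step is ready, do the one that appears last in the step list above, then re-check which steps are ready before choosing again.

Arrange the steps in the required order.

7 and 2 have no prerequisites; 7 is listed later, so 7 is first.
4 and 2 are both available; 4 is listed later → 4.
Next only 2 has its prerequisites met → 2.
1 is the only step now ready → 1.
6 and 5 are both available; 6 is listed later → 6.
5 and 3 are both available; 5 is listed later → 5.
Next only 3 has its prerequisites met → 3.

7, 4, 2, 1, 6, 5, 3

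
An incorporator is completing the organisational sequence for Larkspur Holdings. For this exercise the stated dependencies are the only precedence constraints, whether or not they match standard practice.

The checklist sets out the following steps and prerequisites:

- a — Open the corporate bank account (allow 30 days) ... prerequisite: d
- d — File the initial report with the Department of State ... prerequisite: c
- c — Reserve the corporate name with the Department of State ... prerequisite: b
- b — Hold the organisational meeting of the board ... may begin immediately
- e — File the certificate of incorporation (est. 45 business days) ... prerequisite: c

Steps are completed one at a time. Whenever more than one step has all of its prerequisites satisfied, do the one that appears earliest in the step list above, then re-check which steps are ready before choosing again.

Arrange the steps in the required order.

Only b has no prerequisites, so it is first.
c is the only step now ready → c.
d and e are both available; d is listed earlier → d.
Now a and e have their prerequisites met. a is listed earlier, so a next.
e is the only step now ready → e.

b → c → d → a → e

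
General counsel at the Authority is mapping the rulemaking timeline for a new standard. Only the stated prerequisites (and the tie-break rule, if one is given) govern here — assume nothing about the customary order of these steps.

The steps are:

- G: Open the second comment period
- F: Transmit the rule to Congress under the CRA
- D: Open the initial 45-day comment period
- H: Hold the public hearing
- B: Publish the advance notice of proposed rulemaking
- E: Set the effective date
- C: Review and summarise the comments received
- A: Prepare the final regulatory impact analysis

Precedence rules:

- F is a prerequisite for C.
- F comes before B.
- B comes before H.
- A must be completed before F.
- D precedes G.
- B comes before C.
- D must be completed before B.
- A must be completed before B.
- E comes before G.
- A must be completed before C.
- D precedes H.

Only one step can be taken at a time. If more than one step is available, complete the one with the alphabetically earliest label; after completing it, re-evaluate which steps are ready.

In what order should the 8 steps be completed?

A D E F B C G H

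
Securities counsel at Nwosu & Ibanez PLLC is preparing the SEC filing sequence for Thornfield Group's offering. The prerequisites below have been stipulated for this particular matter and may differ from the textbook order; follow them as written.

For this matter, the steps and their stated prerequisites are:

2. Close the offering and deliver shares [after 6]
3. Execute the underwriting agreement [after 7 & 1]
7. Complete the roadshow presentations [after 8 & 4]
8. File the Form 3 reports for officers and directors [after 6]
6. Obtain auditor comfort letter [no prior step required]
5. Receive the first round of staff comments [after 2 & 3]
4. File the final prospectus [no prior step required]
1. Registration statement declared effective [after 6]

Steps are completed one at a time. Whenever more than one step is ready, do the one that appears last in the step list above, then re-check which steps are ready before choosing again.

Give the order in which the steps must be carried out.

4 and 6 have no prerequisites; 4 is listed later, so 4 is first.
That leaves 6 as the only ready step → 6.
Now 1, 8 and 2 have their prerequisites met. 1 is listed later, so 1 next.
8 and 2 are both available; 8 is listed later → 8.
Now 7 and 2 have their prerequisites met. 7 is listed later, so 7 next.
3 and 2 are both available; 3 is listed later → 3.
2 needed 6, now all done → 2.
5 is the only step now ready → 5.

4 → 6 → 1 → 8 → 7 → 3 → 2 → 5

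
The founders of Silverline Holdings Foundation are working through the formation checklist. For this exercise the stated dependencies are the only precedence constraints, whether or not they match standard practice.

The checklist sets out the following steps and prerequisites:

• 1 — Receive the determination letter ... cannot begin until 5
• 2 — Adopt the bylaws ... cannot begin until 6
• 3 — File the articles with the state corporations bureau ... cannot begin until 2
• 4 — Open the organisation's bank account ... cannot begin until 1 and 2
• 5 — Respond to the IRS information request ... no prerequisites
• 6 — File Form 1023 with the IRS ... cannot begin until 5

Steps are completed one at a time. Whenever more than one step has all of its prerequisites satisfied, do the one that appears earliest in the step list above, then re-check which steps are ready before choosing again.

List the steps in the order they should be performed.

5 → 1 → 6 → 2 → 3 → 4

Only 5 has no prerequisites, so it is first.
Ready: 1 and 6. 1 is listed earlier → 1.
6 needed 5, now all done → 6.
That leaves 2 as the only ready step → 2.
Ready: 3 and 4. 3 is listed earlier → 3.
4 needed 1 and 2, now all done → 4.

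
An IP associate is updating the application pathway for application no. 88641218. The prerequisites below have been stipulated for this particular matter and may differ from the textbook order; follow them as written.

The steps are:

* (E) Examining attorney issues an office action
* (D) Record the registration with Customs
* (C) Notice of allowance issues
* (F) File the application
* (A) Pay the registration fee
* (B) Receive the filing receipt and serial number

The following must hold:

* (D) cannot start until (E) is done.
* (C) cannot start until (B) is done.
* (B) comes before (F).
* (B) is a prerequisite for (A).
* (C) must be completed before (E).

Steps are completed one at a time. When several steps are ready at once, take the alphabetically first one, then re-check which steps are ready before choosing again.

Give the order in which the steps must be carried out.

(B), (A), (C), (E), (D), (F)

(B) has no prerequisites → (B) first.
(A), (C) and (F) are all available; (A) has the earlier label → (A).
Now (C) and (F) have their prerequisites met. (C) has the earlier label, so (C) next.
(E) and (F) are both available; (E) has the earlier label → (E).
Now (D) and (F) have their prerequisites met. (D) has the earlier label, so (D) next.
That leaves (F) as the only ready step → (F).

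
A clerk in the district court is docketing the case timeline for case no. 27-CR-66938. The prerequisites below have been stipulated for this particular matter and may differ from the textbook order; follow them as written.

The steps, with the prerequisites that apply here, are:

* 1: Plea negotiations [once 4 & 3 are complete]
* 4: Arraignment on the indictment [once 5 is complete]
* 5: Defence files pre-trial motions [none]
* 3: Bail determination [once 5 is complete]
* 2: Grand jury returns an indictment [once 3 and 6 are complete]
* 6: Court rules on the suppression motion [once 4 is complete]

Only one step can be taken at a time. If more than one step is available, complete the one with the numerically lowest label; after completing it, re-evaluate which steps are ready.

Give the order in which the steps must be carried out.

5 has no prerequisites → 5 first.
Ready: 3 and 4. 3 has the earlier label → 3.
4 needed 5, now all done → 4.
Now 1 and 6 have their prerequisites met. 1 has the earlier label, so 1 next.
6 needed 4, now all done → 6.
That leaves 2 as the only ready step → 2.

5 → 3 → 4 → 1 → 6 → 2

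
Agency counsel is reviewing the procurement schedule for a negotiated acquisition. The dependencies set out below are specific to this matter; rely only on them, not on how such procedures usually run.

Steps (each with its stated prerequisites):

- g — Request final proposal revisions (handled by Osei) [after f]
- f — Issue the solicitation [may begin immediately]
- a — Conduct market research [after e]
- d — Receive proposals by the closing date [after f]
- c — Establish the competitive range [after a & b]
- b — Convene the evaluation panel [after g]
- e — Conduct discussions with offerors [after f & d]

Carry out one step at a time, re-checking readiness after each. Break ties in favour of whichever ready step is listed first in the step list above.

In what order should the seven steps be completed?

f has no prerequisites → f first.
Ready: g and d. g is listed earlier → g.
b now also ready, so the ready set is {d, b}; d is listed earlier → d.
b and e are both available; b is listed earlier → b.
e needed f and d, now all done → e.
Next only a has its prerequisites met → a.
That leaves c as the only ready step → c.

f, g, d, b, e, a, c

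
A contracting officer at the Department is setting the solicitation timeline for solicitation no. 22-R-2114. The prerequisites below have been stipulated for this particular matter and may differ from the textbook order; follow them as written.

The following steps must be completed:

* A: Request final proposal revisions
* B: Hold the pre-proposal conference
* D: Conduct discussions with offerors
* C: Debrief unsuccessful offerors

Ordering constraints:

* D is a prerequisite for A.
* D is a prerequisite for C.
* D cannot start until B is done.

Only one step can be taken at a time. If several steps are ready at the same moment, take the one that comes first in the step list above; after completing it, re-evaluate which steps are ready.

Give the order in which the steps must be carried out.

B D A C

B has no prerequisites → B first.
Next only D has its prerequisites met → D.
A and C are both available; A is listed earlier → A.
That leaves C as the only ready step → C.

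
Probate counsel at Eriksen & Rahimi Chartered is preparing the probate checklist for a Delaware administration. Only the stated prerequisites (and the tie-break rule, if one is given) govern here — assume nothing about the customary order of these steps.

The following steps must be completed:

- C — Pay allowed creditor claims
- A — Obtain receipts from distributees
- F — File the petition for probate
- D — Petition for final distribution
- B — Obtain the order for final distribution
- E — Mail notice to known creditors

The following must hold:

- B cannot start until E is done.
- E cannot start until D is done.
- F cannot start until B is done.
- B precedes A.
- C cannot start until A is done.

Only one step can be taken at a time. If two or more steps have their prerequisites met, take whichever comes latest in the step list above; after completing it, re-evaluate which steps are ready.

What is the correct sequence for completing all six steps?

D, E, B, F, A, C

D has no prerequisites → D first.
Next only E has its prerequisites met → E.
That leaves B as the only ready step → B.
Ready: F and A. F is listed later → F.
Next only A has its prerequisites met → A.
C needed A, now all done → C.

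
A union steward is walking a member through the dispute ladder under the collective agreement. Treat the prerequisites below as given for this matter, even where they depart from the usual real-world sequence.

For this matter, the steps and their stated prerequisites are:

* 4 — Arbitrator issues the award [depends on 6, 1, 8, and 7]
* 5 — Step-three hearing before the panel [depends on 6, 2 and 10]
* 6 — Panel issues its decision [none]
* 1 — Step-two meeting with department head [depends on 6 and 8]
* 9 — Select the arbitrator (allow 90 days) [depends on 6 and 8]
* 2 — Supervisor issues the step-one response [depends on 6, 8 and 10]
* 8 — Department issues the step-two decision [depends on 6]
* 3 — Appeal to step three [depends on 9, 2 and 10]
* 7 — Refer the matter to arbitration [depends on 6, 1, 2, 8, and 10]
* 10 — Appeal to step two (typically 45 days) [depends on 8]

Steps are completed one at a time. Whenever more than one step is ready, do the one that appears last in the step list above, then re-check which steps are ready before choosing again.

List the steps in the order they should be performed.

6 → 8 → 10 → 2 → 9 → 3 → 1 → 7 → 5 → 4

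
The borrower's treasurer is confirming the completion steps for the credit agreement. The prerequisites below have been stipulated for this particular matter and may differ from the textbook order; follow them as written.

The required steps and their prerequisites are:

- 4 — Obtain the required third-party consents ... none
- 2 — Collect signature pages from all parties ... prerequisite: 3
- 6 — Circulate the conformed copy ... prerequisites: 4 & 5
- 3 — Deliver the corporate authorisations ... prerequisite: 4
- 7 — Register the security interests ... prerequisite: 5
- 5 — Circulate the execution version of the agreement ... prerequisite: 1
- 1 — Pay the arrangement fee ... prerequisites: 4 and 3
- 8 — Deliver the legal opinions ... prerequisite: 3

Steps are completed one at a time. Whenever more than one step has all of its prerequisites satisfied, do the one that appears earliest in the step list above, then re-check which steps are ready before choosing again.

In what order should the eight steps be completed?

Only 4 has no prerequisites, so it is first.
3 is the only step now ready → 3.
Ready: 2, 1 and 8. 2 is listed earlier → 2.
Now 1 and 8 have their prerequisites met. 1 is listed earlier, so 1 next.
5 now also ready, so the ready set is {5, 8}; 5 is listed earlier → 5.
6 and 7 now also ready, so the ready set is {6, 7, 8}; 6 is listed earlier → 6.
Ready: 7 and 8. 7 is listed earlier → 7.
8 needed 3, now all done → 8.

4 3 2 1 5 6 7 8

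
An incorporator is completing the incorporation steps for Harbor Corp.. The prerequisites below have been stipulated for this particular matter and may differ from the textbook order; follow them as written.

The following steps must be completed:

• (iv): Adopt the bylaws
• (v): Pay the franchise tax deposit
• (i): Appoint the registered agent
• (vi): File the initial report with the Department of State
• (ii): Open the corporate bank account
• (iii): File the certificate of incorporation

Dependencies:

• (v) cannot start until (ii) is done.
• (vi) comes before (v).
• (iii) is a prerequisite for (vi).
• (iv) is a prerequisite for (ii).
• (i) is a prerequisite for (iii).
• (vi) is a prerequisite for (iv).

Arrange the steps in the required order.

(i) → (iii) → (vi) → (iv) → (ii) → (v)

(i) is the only step with nothing outstanding, so it goes first.
(iii) is the only step now ready → (iii).
(vi) is the only step now ready → (vi).
(iv) needed (vi), now all done → (iv).
That leaves (ii) as the only ready step → (ii).
That leaves (v) as the only ready step → (v).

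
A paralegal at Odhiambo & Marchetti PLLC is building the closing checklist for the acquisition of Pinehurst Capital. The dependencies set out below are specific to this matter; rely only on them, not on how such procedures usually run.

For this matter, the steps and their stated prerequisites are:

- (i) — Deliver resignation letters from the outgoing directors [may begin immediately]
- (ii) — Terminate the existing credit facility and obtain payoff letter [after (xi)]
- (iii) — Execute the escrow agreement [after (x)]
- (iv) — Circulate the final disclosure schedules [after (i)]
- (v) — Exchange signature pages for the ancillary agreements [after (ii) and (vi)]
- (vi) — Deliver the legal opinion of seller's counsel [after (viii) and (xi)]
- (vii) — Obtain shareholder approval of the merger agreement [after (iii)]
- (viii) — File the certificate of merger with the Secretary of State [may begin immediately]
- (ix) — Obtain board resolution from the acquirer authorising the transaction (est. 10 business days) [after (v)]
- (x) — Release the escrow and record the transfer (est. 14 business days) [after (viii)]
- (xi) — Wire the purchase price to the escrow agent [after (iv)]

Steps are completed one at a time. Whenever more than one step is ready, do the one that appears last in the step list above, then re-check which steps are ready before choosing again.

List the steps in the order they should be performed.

(viii), (x), (iii), (vii), (i), (iv), (xi), (vi), (ii), (v), (ix)

(viii) and (i) have no prerequisites; (viii) is listed later, so (viii) is first.
(x) and (i) are both available; (x) is listed later → (x).
Ready: (iii) and (i). (iii) is listed later → (iii).
(vii) and (i) are both available; (vii) is listed later → (vii).
That leaves (i) as the only ready step → (i).
Next only (iv) has its prerequisites met → (iv).
Next only (xi) has its prerequisites met → (xi).
(vi) and (ii) are both available; (vi) is listed later → (vi).
(ii) is the only step now ready → (ii).
(v) needed (vi) and (ii), now all done → (v).
(ix) is the only step now ready → (ix).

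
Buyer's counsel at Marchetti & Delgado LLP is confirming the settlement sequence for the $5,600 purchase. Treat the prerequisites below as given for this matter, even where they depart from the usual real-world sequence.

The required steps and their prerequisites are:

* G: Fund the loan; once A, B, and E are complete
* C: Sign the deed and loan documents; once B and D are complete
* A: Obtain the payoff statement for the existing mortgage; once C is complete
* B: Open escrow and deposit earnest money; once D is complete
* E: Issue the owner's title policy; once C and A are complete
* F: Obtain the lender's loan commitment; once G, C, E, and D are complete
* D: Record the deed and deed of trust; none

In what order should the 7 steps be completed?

Only D has no prerequisites, so it is first.
B needed D, now all done → B.
C needed B and D, now all done → C.
A is the only step now ready → A.
Next only E has its prerequisites met → E.
G is the only step now ready → G.
F needed G, C, E and D, now all done → F.

D B C A E G F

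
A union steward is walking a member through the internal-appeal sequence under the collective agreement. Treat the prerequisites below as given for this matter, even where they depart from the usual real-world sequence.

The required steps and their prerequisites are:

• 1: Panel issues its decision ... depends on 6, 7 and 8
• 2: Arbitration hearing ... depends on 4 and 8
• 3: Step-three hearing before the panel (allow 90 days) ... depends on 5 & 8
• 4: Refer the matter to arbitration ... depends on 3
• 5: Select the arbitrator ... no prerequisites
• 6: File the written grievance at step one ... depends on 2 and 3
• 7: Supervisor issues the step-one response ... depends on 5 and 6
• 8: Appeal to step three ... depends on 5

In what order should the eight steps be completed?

5, 8, 3, 4, 2, 6, 7, 1

5 has no prerequisites → 5 first.
Next only 8 has its prerequisites met → 8.
Next only 3 has its prerequisites met → 3.
That leaves 4 as the only ready step → 4.
2 needed 4 and 8, now all done → 2.
Next only 6 has its prerequisites met → 6.
That leaves 7 as the only ready step → 7.
1 needed 6, 7 and 8, now all done → 1.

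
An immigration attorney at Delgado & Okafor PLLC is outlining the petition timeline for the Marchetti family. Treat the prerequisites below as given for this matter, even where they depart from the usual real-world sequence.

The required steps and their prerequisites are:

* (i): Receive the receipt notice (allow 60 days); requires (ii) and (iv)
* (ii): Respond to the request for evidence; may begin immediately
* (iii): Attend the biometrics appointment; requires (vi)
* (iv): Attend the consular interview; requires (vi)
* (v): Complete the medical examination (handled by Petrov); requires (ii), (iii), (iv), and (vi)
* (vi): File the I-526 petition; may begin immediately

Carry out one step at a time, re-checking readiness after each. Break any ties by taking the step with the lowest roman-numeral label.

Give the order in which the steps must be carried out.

(ii) (vi) (iii) (iv) (i) (v)

Nothing is required for (ii) and (vi). (ii) has the earlier label → (ii) first.
(vi) is the only step now ready → (vi).
Ready: (iii) and (iv). (iii) has the earlier label → (iii).
Next only (iv) has its prerequisites met → (iv).
Ready: (i) and (v). (i) has the earlier label → (i).
Next only (v) has its prerequisites met → (v).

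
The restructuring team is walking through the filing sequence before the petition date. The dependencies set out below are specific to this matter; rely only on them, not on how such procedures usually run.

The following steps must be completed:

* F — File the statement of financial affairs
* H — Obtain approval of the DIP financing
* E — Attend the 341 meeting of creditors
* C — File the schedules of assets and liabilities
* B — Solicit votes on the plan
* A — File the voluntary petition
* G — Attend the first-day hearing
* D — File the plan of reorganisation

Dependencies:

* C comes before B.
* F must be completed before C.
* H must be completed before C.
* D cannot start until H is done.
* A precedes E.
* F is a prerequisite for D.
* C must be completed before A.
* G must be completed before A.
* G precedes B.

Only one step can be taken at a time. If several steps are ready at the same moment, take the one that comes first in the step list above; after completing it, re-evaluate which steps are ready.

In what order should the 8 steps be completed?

Nothing is required for F, H and G. F is listed earlier → F first.
Now H and G have their prerequisites met. H is listed earlier, so H next.
Now C, G and D have their prerequisites met. C is listed earlier, so C next.
Now G and D have their prerequisites met. G is listed earlier, so G next.
B and A now also ready, so the ready set is {B, A, D}; B is listed earlier → B.
Ready: A and D. A is listed earlier → A.
E and D are both available; E is listed earlier → E.
D needed F and H, now all done → D.

F, H, C, G, B, A, E, D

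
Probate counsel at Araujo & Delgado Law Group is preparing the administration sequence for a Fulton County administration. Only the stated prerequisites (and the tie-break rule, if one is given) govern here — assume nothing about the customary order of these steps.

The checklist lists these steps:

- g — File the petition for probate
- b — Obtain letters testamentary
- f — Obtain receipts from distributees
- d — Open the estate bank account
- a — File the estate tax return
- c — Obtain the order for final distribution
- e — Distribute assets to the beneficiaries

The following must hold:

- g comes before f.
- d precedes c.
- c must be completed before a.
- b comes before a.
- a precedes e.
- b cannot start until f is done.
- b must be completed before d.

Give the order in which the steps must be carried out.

g has no prerequisites → g first.
f is the only step now ready → f.
b needed f, now all done → b.
d is the only step now ready → d.
c needed d, now all done → c.
a needed b and c, now all done → a.
That leaves e as the only ready step → e.

g, f, b, d, c, a, e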